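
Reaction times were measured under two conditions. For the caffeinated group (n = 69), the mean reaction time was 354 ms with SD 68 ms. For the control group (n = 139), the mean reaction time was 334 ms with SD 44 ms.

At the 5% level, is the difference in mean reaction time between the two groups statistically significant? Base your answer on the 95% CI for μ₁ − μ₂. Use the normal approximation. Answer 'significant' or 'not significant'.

Standard errors of each mean: 68/√69 = 8.1862 and 44/√139 = 3.7320.
SE(x̄₁ − x̄₂) = √(8.1862² + 3.7320²) = 8.9968 for independent samples with unequal variances.
With z* = 1.960, the margin is 1.960 × 8.9968 = 17.6337.
x̄₁ − x̄₂ = 354 − 334 = 20.0000; the interval is 20.0000 ± 17.6337 = (2.3663, 37.6337).
The interval (2.3663, 37.6337) does not contain 0, so the difference is significant.

significant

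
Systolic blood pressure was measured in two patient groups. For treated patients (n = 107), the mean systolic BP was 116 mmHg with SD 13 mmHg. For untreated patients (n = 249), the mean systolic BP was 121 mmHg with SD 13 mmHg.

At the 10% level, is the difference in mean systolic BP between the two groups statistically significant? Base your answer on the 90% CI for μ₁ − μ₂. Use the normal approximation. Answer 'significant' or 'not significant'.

Per-group SEs: s₁/√n₁ = 13/√107 = 1.2568, s₂/√n₂ = 13/√249 = 0.8238.
Unpooled SE of the difference: √(1.57954624 + 0.67864644) = 1.5027.
Margin of error = z* · SE = 1.645 × 1.5027 = 2.4719.
x̄₁ − x̄₂ = 116 − 121 = -5.0000.
CI: -5.0000 ± 2.4719 = (-7.4719, -2.5281).
The interval (-7.4719, -2.5281) does not contain 0, so the difference is significant.

significant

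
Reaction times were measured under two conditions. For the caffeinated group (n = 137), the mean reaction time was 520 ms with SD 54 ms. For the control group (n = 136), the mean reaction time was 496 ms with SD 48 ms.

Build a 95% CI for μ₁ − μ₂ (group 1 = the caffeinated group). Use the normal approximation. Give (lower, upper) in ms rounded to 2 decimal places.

SE₁ = s₁/√n₁ = 54/√137 = 4.6135; SE₂ = 48/√136 = 4.1160.
Independent samples, unequal variances: SE_diff = √(SE₁² + SE₂²) = √(21.28438225 + 16.941456) = 6.1827.
z* = 1.960, so margin of error = 1.960 × 6.1827 = 12.1181.
Difference in means = 520 − 496 = 24.0000.
24.0000 ± 12.1181 → (11.88, 36.12).

(11.88, 36.12)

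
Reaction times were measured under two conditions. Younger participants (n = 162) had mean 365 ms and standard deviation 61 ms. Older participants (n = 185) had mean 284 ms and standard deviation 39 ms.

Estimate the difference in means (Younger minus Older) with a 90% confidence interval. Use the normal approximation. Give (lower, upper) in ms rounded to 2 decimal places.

(71.81, 90.19)

Per-group SEs: s₁/√n₁ = 61/√162 = 4.7926, s₂/√n₂ = 39/√185 = 2.8673.
Unpooled SE of the difference: √(22.96901476 + 8.22140929) = 5.5848.
Margin of error = z* · SE = 1.645 × 5.5848 = 9.1870.
x̄₁ − x̄₂ = 365 − 284 = 81.0000.
CI: 81.0000 ± 9.1870 = (71.81, 90.19).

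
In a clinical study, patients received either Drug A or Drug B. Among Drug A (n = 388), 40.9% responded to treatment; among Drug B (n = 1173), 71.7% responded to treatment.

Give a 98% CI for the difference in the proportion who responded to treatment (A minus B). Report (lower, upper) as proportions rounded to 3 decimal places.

(-0.374, -0.242)

The two standard errors are √(0.4090×0.5910/388) = 0.02496 and √(0.7170×0.2830/1173) = 0.01315.
Because the samples are independent, SE_diff = √(0.02496² + 0.01315²) = 0.02821.
Using z* = 2.326 for 98%, ME = 2.326 × 0.02821 = 0.06562.
p̂₁ − p̂₂ = -0.3080; interval -0.3080 ± 0.06562 gives (-0.374, -0.242).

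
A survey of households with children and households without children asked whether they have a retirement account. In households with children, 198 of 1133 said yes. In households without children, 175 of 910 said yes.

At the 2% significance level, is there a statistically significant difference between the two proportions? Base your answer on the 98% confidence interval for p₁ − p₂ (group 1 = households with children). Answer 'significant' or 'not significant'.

Sample proportions: 198/1133 = 0.1748, 175/910 = 0.1923.
Each SE is √(p̂(1−p̂)/n): √(0.1748·0.8252/1133) = 0.01128 and √(0.1923·0.8077/910) = 0.01306.
SE(p̂₁ − p̂₂) = √(SE₁² + SE₂²) = √(0.0001272384 + 0.0001705636) = 0.01726, since the two samples are independent.
At 98% confidence z* = 2.326; margin = 2.326 × 0.01726 = 0.04015.
The difference is 0.1748 − 0.1923 = -0.0175, so the interval is -0.0175 ± 0.04015 = (-0.05765, 0.02265).
The interval (-0.05765, 0.02265) contains 0, so the difference is not significant.

not significant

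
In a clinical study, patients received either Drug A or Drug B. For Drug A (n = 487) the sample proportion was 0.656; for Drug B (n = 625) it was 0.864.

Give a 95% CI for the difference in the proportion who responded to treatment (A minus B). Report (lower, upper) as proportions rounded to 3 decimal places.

(-0.258, -0.158)

The two standard errors are √(0.6560×0.3440/487) = 0.02153 and √(0.8640×0.1360/625) = 0.01371.
Because the samples are independent, SE_diff = √(0.02153² + 0.01371²) = 0.02552.
Using z* = 1.960 for 95%, ME = 1.960 × 0.02552 = 0.05002.
p̂₁ − p̂₂ = -0.2080; interval -0.2080 ± 0.05002 gives (-0.258, -0.158).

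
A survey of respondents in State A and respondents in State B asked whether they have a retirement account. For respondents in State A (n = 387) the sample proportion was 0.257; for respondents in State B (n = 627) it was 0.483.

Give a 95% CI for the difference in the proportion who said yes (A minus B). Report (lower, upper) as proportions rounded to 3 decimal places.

(-0.285, -0.167)

The two standard errors are √(0.2570×0.7430/387) = 0.02221 and √(0.4830×0.5170/627) = 0.01996.
Because the samples are independent, SE_diff = √(0.02221² + 0.01996²) = 0.02986.
Using z* = 1.960 for 95%, ME = 1.960 × 0.02986 = 0.05853.
p̂₁ − p̂₂ = -0.2260; interval -0.2260 ± 0.05853 gives (-0.285, -0.167).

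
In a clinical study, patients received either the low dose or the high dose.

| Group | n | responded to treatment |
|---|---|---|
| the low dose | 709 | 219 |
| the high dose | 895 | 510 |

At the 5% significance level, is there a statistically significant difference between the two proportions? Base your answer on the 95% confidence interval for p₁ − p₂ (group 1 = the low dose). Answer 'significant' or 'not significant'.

significant

Sample proportions: 219/709 = 0.3089, 510/895 = 0.5698.
Each SE is √(p̂(1−p̂)/n): √(0.3089·0.6911/709) = 0.01735 and √(0.5698·0.4302/895) = 0.01655.
SE(p̂₁ − p̂₂) = √(SE₁² + SE₂²) = √(0.0003010225 + 0.0002739025) = 0.02398, since the two samples are independent.
At 95% confidence z* = 1.960; margin = 1.960 × 0.02398 = 0.04700.
The difference is 0.3089 − 0.5698 = -0.2609, so the interval is -0.2609 ± 0.04700 = (-0.30790, -0.21390).
The interval (-0.30790, -0.21390) does not contain 0, so the difference is significant.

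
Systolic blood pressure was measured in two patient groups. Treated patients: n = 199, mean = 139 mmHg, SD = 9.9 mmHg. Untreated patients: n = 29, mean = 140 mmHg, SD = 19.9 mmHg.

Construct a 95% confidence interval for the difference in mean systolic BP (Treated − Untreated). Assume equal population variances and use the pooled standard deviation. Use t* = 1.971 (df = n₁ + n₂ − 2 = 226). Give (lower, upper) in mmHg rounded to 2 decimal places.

s_p = √[((n₁−1)s₁² + (n₂−1)s₂²)/(n₁+n₂−2)] = √[(198·9.9² + 28·19.9²)/226] = 11.6160.
SE = 11.6160·√(1/199 + 1/29) = 2.3089.
With t* = 1.971, margin = 1.971 × 2.3089 = 4.5508.
x̄₁ − x̄₂ = 139 − 140 = -1.0000; interval -1.0000 ± 4.5508 = (-5.55, 3.55).

(-5.55, 3.55)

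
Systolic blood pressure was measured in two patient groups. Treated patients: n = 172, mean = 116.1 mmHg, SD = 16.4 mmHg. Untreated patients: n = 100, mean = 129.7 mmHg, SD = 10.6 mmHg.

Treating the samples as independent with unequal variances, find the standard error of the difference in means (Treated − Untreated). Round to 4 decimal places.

SE₁ = s₁/√n₁ = 16.4/√172 = 1.2505; SE₂ = 10.6/√100 = 1.0600.
Independent samples, unequal variances: SE_diff = √(SE₁² + SE₂²) = √(1.56375025 + 1.1236) = 1.6393.

1.6393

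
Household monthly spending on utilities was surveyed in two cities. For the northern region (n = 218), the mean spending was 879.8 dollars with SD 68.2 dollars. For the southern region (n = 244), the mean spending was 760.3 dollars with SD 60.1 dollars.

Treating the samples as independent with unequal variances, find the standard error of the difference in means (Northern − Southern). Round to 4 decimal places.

Standard errors of each mean: 68.2/√218 = 4.6191 and 60.1/√244 = 3.8475.
SE(x̄₁ − x̄₂) = √(4.6191² + 3.8475²) = 6.0116 for independent samples with unequal variances.

6.0116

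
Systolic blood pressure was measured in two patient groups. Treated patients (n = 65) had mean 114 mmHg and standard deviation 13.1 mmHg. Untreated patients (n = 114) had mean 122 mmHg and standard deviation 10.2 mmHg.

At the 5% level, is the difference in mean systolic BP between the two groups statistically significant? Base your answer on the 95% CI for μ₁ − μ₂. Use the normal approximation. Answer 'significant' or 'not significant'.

significant

Standard errors of each mean: 13.1/√65 = 1.6249 and 10.2/√114 = 0.9553.
SE(x̄₁ − x̄₂) = √(1.6249² + 0.9553²) = 1.8849 for independent samples with unequal variances.
With z* = 1.960, the margin is 1.960 × 1.8849 = 3.6944.
x̄₁ − x̄₂ = 114 − 122 = -8.0000; the interval is -8.0000 ± 3.6944 = (-11.6944, -4.3056).
The interval (-11.6944, -4.3056) does not contain 0, so the difference is significant.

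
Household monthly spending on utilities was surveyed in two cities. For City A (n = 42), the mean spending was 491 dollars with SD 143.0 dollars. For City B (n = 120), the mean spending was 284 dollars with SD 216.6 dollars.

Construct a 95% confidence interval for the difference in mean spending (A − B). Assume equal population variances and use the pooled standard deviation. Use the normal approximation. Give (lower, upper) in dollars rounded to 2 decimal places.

Pooled variance s_p² = [41·143.0² + 119·216.6²] / (42+120−2) = 40133.5040, so s_p = 200.3335.
SE_diff = s_p·√(1/n₁ + 1/n₂) = 200.3335·√(1/42 + 1/120) = 35.9166.
z* = 1.960; margin = 1.960 × 35.9166 = 70.3965.
Difference = 491 − 284 = 207.0000.
207.0000 ± 70.3965 → (136.60, 277.40).

(136.60, 277.40)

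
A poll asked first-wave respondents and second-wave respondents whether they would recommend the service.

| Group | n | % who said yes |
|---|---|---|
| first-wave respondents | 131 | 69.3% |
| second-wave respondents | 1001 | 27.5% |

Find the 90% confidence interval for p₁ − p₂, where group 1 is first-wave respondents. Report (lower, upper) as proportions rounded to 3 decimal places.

SE₁ = √(p̂₁(1−p̂₁)/n₁) = √(0.6930·0.3070/131) = 0.04030; SE₂ = √(0.2750·0.7250/1001) = 0.01411.
Independent samples: SE of the difference = √(SE₁² + SE₂²) = √(0.00162409 + 0.0001990921) = 0.04270.
z* for 90% confidence is 1.645, so the margin of error is 1.645 × 0.04270 = 0.07024.
Point estimate p̂₁ − p̂₂ = 0.6930 − 0.2750 = 0.4180.
0.4180 ± 0.07024 → (0.348, 0.488).

(0.348, 0.488)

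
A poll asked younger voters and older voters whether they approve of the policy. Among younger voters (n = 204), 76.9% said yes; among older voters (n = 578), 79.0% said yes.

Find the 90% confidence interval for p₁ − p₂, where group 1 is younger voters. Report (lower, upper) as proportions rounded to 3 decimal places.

Each SE is √(p̂(1−p̂)/n): √(0.7690·0.2310/204) = 0.02951 and √(0.7900·0.2100/578) = 0.01694.
SE(p̂₁ − p̂₂) = √(SE₁² + SE₂²) = √(0.0008708401 + 0.0002869636) = 0.03403, since the two samples are independent.
At 90% confidence z* = 1.645; margin = 1.645 × 0.03403 = 0.05598.
The difference is 0.7690 − 0.7900 = -0.0210, so the interval is -0.0210 ± 0.05598 = (-0.077, 0.035).

(-0.077, 0.035)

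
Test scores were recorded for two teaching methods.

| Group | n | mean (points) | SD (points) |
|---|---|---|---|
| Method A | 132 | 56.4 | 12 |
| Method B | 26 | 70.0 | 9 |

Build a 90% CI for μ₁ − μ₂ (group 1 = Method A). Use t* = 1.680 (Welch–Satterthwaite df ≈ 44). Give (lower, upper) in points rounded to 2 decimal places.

(-17.05, -10.15)

SE₁ = s₁/√n₁ = 12/√132 = 1.0445; SE₂ = 9/√26 = 1.7650.
Independent samples, unequal variances: SE_diff = √(SE₁² + SE₂²) = √(1.09098025 + 3.115225) = 2.0509.
t* = 1.680, so margin of error = 1.680 × 2.0509 = 3.4455.
Difference in means = 56.4 − 70.0 = -13.6000.
-13.6000 ± 3.4455 → (-17.05, -10.15).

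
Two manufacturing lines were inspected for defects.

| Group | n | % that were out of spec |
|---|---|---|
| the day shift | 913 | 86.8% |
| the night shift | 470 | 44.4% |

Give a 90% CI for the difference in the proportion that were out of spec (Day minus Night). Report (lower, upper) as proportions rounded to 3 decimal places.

The two standard errors are √(0.8680×0.1320/913) = 0.01120 and √(0.4440×0.5560/470) = 0.02292.
Because the samples are independent, SE_diff = √(0.01120² + 0.02292²) = 0.02551.
Using z* = 1.645 for 90%, ME = 1.645 × 0.02551 = 0.04196.
p̂₁ − p̂₂ = 0.4240; interval 0.4240 ± 0.04196 gives (0.382, 0.466).

(0.382, 0.466)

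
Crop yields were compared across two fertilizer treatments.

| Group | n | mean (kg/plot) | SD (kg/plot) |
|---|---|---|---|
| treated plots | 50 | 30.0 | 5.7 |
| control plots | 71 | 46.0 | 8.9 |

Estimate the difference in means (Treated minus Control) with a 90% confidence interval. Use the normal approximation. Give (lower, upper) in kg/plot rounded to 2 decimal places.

(-18.19, -13.81)

Standard errors of each mean: 5.7/√50 = 0.8061 and 8.9/√71 = 1.0562.
SE(x̄₁ − x̄₂) = √(0.8061² + 1.0562²) = 1.3287 for independent samples with unequal variances.
With z* = 1.645, the margin is 1.645 × 1.3287 = 2.1857.
x̄₁ − x̄₂ = 30.0 − 46.0 = -16.0000; the interval is -16.0000 ± 2.1857 = (-18.19, -13.81).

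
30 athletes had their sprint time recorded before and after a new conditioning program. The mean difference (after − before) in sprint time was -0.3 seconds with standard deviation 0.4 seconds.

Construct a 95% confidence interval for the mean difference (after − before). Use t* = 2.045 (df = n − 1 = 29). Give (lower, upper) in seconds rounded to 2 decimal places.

This is a matched-pairs design, so SE = s_d/√n = 0.4/√30 = 0.0730.
Margin = 2.045 × 0.0730 = 0.1493; the interval is -0.3 ± 0.1493 = (-0.45, -0.15).

(-0.45, -0.15)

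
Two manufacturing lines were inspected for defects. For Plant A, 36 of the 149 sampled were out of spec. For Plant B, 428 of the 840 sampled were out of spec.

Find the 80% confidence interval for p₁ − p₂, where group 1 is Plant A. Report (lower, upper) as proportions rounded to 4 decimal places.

(-0.3180, -0.2178)

First, p̂₁ = 36/149 = 0.2416; p̂₂ = 428/840 = 0.5095.
The two standard errors are √(0.2416×0.7584/149) = 0.03507 and √(0.5095×0.4905/840) = 0.01725.
Because the samples are independent, SE_diff = √(0.03507² + 0.01725²) = 0.03908.
Using z* = 1.282 for 80%, ME = 1.282 × 0.03908 = 0.05010.
p̂₁ − p̂₂ = -0.2679; interval -0.2679 ± 0.05010 gives (-0.3180, -0.2178).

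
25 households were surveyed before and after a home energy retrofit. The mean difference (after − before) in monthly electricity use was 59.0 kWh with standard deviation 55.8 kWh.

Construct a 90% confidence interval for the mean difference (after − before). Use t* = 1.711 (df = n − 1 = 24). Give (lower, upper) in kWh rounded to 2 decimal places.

Paired design: SE = s_d/√n = 55.8/√25 = 11.1600.
t* = 1.711; margin of error = 1.711 × 11.1600 = 19.0948.
59.0 ± 19.0948 → (39.91, 78.09).

(39.91, 78.09)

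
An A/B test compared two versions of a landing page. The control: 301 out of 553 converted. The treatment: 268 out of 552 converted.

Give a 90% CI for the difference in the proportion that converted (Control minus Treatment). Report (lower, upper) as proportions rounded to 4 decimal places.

p̂₁ = 301/553 = 0.5443 and p̂₂ = 268/552 = 0.4855.
SE₁ = √(p̂₁(1−p̂₁)/n₁) = √(0.5443·0.4557/553) = 0.02118; SE₂ = √(0.4855·0.5145/552) = 0.02127.
Independent samples: SE of the difference = √(SE₁² + SE₂²) = √(0.0004485924 + 0.0004524129) = 0.03002.
z* for 90% confidence is 1.645, so the margin of error is 1.645 × 0.03002 = 0.04938.
Point estimate p̂₁ − p̂₂ = 0.5443 − 0.4855 = 0.0588.
0.0588 ± 0.04938 → (0.0094, 0.1082).

(0.0094, 0.1082)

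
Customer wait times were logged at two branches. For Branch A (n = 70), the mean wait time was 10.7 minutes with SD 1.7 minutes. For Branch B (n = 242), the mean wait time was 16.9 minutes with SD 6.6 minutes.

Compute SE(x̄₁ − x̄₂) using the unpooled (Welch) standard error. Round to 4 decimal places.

Per-group SEs: s₁/√n₁ = 1.7/√70 = 0.2032, s₂/√n₂ = 6.6/√242 = 0.4243.
Unpooled SE of the difference: √(0.04129024 + 0.18003049) = 0.4704.

0.4704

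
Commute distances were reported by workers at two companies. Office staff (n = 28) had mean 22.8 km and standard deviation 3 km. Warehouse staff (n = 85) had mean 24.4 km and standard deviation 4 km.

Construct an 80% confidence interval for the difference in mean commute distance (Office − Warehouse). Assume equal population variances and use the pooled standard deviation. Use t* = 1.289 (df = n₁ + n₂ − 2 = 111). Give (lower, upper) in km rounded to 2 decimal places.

s_p = √[((n₁−1)s₁² + (n₂−1)s₂²)/(n₁+n₂−2)] = √[(27·3² + 84·4²)/111] = 3.7812.
SE = 3.7812·√(1/28 + 1/85) = 0.8239.
With t* = 1.289, margin = 1.289 × 0.8239 = 1.0620.
x̄₁ − x̄₂ = 22.8 − 24.4 = -1.6000; interval -1.6000 ± 1.0620 = (-2.66, -0.54).

(-2.66, -0.54)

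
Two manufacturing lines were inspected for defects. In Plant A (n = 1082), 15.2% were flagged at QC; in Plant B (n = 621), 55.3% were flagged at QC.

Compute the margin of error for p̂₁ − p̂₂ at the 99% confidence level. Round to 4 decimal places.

0.0586

Each SE is √(p̂(1−p̂)/n): √(0.1520·0.8480/1082) = 0.01091 and √(0.5530·0.4470/621) = 0.01995.
SE(p̂₁ − p̂₂) = √(SE₁² + SE₂²) = √(0.0001190281 + 0.0003980025) = 0.02274, since the two samples are independent.
At 99% confidence z* = 2.576; margin = 2.576 × 0.02274 = 0.05858.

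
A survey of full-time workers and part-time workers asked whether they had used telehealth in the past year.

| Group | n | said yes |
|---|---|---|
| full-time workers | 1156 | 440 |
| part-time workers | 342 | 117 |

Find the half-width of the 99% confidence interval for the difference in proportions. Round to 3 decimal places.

Sample proportions: 440/1156 = 0.3806, 117/342 = 0.3421.
Each SE is √(p̂(1−p̂)/n): √(0.3806·0.6194/1156) = 0.01428 and √(0.3421·0.6579/342) = 0.02565.
SE(p̂₁ − p̂₂) = √(SE₁² + SE₂²) = √(0.0002039184 + 0.0006579225) = 0.02936, since the two samples are independent.
At 99% confidence z* = 2.576; margin = 2.576 × 0.02936 = 0.07563.

0.076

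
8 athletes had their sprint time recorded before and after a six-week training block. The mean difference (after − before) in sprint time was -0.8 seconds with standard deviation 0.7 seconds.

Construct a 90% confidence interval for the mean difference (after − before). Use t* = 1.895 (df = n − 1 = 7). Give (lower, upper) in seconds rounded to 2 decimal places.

This is a matched-pairs design, so SE = s_d/√n = 0.7/√8 = 0.2475.
Margin = 1.895 × 0.2475 = 0.4690; the interval is -0.8 ± 0.4690 = (-1.27, -0.33).

(-1.27, -0.33)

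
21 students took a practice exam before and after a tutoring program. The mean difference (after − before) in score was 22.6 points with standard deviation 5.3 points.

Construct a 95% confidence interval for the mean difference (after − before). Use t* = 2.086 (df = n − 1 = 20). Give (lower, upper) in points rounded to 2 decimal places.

(20.19, 25.01)

This is a matched-pairs design, so SE = s_d/√n = 5.3/√21 = 1.1566.
Margin = 2.086 × 1.1566 = 2.4127; the interval is 22.6 ± 2.4127 = (20.19, 25.01).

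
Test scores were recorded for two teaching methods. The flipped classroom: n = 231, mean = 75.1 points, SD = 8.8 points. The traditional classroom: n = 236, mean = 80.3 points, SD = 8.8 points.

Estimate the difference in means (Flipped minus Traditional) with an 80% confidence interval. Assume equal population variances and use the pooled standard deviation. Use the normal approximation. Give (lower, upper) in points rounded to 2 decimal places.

s_p = √[((n₁−1)s₁² + (n₂−1)s₂²)/(n₁+n₂−2)] = √[(230·8.8² + 235·8.8²)/465] = 8.8000.
SE = 8.8000·√(1/231 + 1/236) = 0.8145.
With z* = 1.282, margin = 1.282 × 0.8145 = 1.0442.
x̄₁ − x̄₂ = 75.1 − 80.3 = -5.2000; interval -5.2000 ± 1.0442 = (-6.24, -4.16).

(-6.24, -4.16)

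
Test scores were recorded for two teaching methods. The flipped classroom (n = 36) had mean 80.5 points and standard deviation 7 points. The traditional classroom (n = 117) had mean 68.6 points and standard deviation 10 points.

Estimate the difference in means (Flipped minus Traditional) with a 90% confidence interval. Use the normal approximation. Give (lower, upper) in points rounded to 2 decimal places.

(9.45, 14.35)

Per-group SEs: s₁/√n₁ = 7/√36 = 1.1667, s₂/√n₂ = 10/√117 = 0.9245.
Unpooled SE of the difference: √(1.36118889 + 0.85470025) = 1.4886.
Margin of error = z* · SE = 1.645 × 1.4886 = 2.4487.
x̄₁ − x̄₂ = 80.5 − 68.6 = 11.9000.
CI: 11.9000 ± 2.4487 = (9.45, 14.35).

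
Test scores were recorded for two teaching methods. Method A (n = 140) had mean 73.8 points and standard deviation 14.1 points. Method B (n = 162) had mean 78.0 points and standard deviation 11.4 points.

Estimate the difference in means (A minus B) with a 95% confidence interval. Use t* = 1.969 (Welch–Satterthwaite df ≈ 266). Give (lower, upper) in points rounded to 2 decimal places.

(-7.14, -1.26)

Standard errors of each mean: 14.1/√140 = 1.1917 and 11.4/√162 = 0.8957.
SE(x̄₁ − x̄₂) = √(1.1917² + 0.8957²) = 1.4908 for independent samples with unequal variances.
With t* = 1.969, the margin is 1.969 × 1.4908 = 2.9354.
x̄₁ − x̄₂ = 73.8 − 78.0 = -4.2000; the interval is -4.2000 ± 2.9354 = (-7.14, -1.26).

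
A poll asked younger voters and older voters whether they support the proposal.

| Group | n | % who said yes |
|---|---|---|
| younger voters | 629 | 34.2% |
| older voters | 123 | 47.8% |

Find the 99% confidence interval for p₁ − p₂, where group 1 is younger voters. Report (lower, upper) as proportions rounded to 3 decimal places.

SE₁ = √(p̂₁(1−p̂₁)/n₁) = √(0.3420·0.6580/629) = 0.01891; SE₂ = √(0.4780·0.5220/123) = 0.04504.
Independent samples: SE of the difference = √(SE₁² + SE₂²) = √(0.0003575881 + 0.0020286016) = 0.04885.
z* for 99% confidence is 2.576, so the margin of error is 2.576 × 0.04885 = 0.12584.
Point estimate p̂₁ − p̂₂ = 0.3420 − 0.4780 = -0.1360.
-0.1360 ± 0.12584 → (-0.262, -0.010).

(-0.262, -0.010)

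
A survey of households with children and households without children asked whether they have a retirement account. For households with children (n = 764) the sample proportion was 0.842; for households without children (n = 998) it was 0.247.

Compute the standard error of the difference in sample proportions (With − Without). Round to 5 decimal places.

0.01899

The two standard errors are √(0.8420×0.1580/764) = 0.01320 and √(0.2470×0.7530/998) = 0.01365.
Because the samples are independent, SE_diff = √(0.01320² + 0.01365²) = 0.01899.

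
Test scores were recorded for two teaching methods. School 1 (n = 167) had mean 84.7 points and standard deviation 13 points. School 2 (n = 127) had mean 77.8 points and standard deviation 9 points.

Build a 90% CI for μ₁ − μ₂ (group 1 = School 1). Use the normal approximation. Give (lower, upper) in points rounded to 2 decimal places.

(4.79, 9.01)

Per-group SEs: s₁/√n₁ = 13/√167 = 1.0060, s₂/√n₂ = 9/√127 = 0.7986.
Unpooled SE of the difference: √(1.012036 + 0.63776196) = 1.2844.
Margin of error = z* · SE = 1.645 × 1.2844 = 2.1128.
x̄₁ − x̄₂ = 84.7 − 77.8 = 6.9000.
CI: 6.9000 ± 2.1128 = (4.79, 9.01).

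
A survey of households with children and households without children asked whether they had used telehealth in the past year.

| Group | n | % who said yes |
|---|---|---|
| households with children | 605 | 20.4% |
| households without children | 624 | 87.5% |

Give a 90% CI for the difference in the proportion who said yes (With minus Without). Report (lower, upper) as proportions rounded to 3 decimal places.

SE₁ = √(p̂₁(1−p̂₁)/n₁) = √(0.2040·0.7960/605) = 0.01638; SE₂ = √(0.8750·0.1250/624) = 0.01324.
Independent samples: SE of the difference = √(SE₁² + SE₂²) = √(0.0002683044 + 0.0001752976) = 0.02106.
z* for 90% confidence is 1.645, so the margin of error is 1.645 × 0.02106 = 0.03464.
Point estimate p̂₁ − p̂₂ = 0.2040 − 0.8750 = -0.6710.
-0.6710 ± 0.03464 → (-0.706, -0.636).

(-0.706, -0.636)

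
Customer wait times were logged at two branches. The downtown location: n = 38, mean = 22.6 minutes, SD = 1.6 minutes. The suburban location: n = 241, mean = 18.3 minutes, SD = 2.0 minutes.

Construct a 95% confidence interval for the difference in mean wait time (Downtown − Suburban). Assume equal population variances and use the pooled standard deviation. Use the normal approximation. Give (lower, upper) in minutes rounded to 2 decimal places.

Pooled variance s_p² = [37·1.6² + 240·2.0²] / (38+241−2) = 3.8077, so s_p = 1.9513.
SE_diff = s_p·√(1/n₁ + 1/n₂) = 1.9513·√(1/38 + 1/241) = 0.3406.
z* = 1.960; margin = 1.960 × 0.3406 = 0.6676.
Difference = 22.6 − 18.3 = 4.3000.
4.3000 ± 0.6676 → (3.63, 4.97).

(3.63, 4.97)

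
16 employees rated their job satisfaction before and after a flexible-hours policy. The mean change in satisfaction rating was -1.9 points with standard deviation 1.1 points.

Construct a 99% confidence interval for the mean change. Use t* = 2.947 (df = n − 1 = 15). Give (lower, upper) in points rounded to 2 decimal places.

Paired design: SE = s_d/√n = 1.1/√16 = 0.2750.
t* = 2.947; margin of error = 2.947 × 0.2750 = 0.8104.
-1.9 ± 0.8104 → (-2.71, -1.09).

(-2.71, -1.09)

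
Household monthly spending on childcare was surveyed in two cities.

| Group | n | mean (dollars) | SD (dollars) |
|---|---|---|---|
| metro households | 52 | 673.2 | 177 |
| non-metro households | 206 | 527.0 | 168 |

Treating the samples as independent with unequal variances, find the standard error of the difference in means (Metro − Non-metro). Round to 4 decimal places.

Standard errors of each mean: 177/√52 = 24.5455 and 168/√206 = 11.7051.
SE(x̄₁ − x̄₂) = √(24.5455² + 11.7051²) = 27.1936 for independent samples with unequal variances.

27.1936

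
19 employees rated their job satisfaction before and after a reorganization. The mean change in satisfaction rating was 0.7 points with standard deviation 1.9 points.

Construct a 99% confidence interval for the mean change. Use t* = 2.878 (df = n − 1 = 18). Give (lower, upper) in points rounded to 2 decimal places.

Paired design: SE = s_d/√n = 1.9/√19 = 0.4359.
t* = 2.878; margin of error = 2.878 × 0.4359 = 1.2545.
0.7 ± 1.2545 → (-0.55, 1.95).

(-0.55, 1.95)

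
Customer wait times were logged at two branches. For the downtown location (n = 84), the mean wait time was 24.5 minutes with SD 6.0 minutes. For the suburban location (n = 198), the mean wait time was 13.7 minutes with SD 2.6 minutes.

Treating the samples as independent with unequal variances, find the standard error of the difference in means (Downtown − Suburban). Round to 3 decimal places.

Standard errors of each mean: 6.0/√84 = 0.6547 and 2.6/√198 = 0.1848.
SE(x̄₁ − x̄₂) = √(0.6547² + 0.1848²) = 0.6803 for independent samples with unequal variances.

0.680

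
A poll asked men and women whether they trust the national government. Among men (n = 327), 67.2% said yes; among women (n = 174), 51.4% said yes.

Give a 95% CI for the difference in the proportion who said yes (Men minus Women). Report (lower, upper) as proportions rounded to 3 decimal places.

Each SE is √(p̂(1−p̂)/n): √(0.6720·0.3280/327) = 0.02596 and √(0.5140·0.4860/174) = 0.03789.
SE(p̂₁ − p̂₂) = √(SE₁² + SE₂²) = √(0.0006739216 + 0.0014356521) = 0.04593, since the two samples are independent.
At 95% confidence z* = 1.960; margin = 1.960 × 0.04593 = 0.09002.
The difference is 0.6720 − 0.5140 = 0.1580, so the interval is 0.1580 ± 0.09002 = (0.068, 0.248).

(0.068, 0.248)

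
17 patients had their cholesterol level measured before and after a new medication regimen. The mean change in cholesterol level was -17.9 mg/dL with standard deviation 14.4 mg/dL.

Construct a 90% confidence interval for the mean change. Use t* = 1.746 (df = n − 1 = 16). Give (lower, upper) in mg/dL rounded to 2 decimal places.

This is a matched-pairs design, so SE = s_d/√n = 14.4/√17 = 3.4925.
Margin = 1.746 × 3.4925 = 6.0979; the interval is -17.9 ± 6.0979 = (-24.00, -11.80).

(-24.00, -11.80)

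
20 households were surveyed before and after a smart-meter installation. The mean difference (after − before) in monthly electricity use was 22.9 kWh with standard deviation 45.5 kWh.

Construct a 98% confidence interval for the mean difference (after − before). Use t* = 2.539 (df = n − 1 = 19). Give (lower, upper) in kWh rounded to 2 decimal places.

Paired design: SE = s_d/√n = 45.5/√20 = 10.1741.
t* = 2.539; margin of error = 2.539 × 10.1741 = 25.8320.
22.9 ± 25.8320 → (-2.93, 48.73).

(-2.93, 48.73)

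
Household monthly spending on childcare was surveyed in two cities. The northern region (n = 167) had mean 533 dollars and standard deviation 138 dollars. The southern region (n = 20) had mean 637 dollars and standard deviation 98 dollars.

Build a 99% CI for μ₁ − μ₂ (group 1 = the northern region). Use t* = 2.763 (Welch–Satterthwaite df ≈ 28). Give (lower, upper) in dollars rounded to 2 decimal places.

SE₁ = s₁/√n₁ = 138/√167 = 10.6788; SE₂ = 98/√20 = 21.9135.
Independent samples, unequal variances: SE_diff = √(SE₁² + SE₂²) = √(114.03676944 + 480.20148225) = 24.3770.
t* = 2.763, so margin of error = 2.763 × 24.3770 = 67.3537.
Difference in means = 533 − 637 = -104.0000.
-104.0000 ± 67.3537 → (-171.35, -36.65).

(-171.35, -36.65)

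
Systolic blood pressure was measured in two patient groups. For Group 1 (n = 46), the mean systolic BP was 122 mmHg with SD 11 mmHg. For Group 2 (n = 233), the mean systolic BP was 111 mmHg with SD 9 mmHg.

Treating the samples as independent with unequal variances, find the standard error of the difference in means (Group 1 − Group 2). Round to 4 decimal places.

1.7257

Standard errors of each mean: 11/√46 = 1.6219 and 9/√233 = 0.5896.
SE(x̄₁ − x̄₂) = √(1.6219² + 0.5896²) = 1.7257 for independent samples with unequal variances.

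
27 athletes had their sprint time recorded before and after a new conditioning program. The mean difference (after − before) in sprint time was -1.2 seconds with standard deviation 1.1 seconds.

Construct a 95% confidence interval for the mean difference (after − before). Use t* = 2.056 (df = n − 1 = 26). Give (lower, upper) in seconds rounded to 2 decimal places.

Paired design: SE = s_d/√n = 1.1/√27 = 0.2117.
t* = 2.056; margin of error = 2.056 × 0.2117 = 0.4353.
-1.2 ± 0.4353 → (-1.64, -0.76).

(-1.64, -0.76)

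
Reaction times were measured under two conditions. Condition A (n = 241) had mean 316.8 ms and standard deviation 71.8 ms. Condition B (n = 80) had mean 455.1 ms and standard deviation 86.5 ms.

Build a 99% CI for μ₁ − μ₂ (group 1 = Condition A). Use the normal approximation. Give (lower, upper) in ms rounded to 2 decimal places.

(-165.91, -110.69)

Per-group SEs: s₁/√n₁ = 71.8/√241 = 4.6250, s₂/√n₂ = 86.5/√80 = 9.6710.
Unpooled SE of the difference: √(21.390625 + 93.528241) = 10.7200.
Margin of error = z* · SE = 2.576 × 10.7200 = 27.6147.
x̄₁ − x̄₂ = 316.8 − 455.1 = -138.3000.
CI: -138.3000 ± 27.6147 = (-165.91, -110.69).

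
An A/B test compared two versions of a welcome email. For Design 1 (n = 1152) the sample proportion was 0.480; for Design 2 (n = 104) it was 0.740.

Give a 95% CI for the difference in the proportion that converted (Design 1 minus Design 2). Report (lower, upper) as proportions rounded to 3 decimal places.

Each SE is √(p̂(1−p̂)/n): √(0.4800·0.5200/1152) = 0.01472 and √(0.7400·0.2600/104) = 0.04301.
SE(p̂₁ − p̂₂) = √(SE₁² + SE₂²) = √(0.0002166784 + 0.0018498601) = 0.04546, since the two samples are independent.
At 95% confidence z* = 1.960; margin = 1.960 × 0.04546 = 0.08910.
The difference is 0.4800 − 0.7400 = -0.2600, so the interval is -0.2600 ± 0.08910 = (-0.349, -0.171).

(-0.349, -0.171)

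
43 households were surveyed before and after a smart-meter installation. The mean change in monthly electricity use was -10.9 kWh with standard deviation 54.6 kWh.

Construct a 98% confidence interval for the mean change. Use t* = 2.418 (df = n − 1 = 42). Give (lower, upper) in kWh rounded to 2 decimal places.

(-31.03, 9.23)

This is a matched-pairs design, so SE = s_d/√n = 54.6/√43 = 8.3264.
Margin = 2.418 × 8.3264 = 20.1332; the interval is -10.9 ± 20.1332 = (-31.03, 9.23).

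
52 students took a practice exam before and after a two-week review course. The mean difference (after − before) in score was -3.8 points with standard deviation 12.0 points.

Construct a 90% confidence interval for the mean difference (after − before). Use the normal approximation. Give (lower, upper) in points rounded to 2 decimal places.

(-6.54, -1.06)

This is a matched-pairs design, so SE = s_d/√n = 12.0/√52 = 1.6641.
Margin = 1.645 × 1.6641 = 2.7374; the interval is -3.8 ± 2.7374 = (-6.54, -1.06).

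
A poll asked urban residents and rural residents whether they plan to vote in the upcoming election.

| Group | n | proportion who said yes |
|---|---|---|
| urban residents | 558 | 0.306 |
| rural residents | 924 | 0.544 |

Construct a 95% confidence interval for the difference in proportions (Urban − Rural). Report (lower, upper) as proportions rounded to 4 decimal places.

The two standard errors are √(0.3060×0.6940/558) = 0.01951 and √(0.5440×0.4560/924) = 0.01638.
Because the samples are independent, SE_diff = √(0.01951² + 0.01638²) = 0.02547.
Using z* = 1.960 for 95%, ME = 1.960 × 0.02547 = 0.04992.
p̂₁ − p̂₂ = -0.2380; interval -0.2380 ± 0.04992 gives (-0.2879, -0.1881).

(-0.2879, -0.1881)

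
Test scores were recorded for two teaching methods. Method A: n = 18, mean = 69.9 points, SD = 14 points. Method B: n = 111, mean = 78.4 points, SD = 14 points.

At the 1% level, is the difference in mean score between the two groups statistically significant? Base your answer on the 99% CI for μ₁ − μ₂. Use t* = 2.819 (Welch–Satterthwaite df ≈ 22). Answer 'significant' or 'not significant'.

not significant

Per-group SEs: s₁/√n₁ = 14/√18 = 3.2998, s₂/√n₂ = 14/√111 = 1.3288.
Unpooled SE of the difference: √(10.88868004 + 1.76570944) = 3.5573.
Margin of error = t* · SE = 2.819 × 3.5573 = 10.0280.
x̄₁ − x̄₂ = 69.9 − 78.4 = -8.5000.
CI: -8.5000 ± 10.0280 = (-18.5280, 1.5280).
The interval (-18.5280, 1.5280) contains 0, so the difference is not significant.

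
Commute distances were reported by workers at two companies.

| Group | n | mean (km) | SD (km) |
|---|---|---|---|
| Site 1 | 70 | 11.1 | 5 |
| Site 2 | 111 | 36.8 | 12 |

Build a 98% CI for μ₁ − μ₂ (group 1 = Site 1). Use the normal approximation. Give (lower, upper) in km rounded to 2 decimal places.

Standard errors of each mean: 5/√70 = 0.5976 and 12/√111 = 1.1390.
SE(x̄₁ − x̄₂) = √(0.5976² + 1.1390²) = 1.2863 for independent samples with unequal variances.
With z* = 2.326, the margin is 2.326 × 1.2863 = 2.9919.
x̄₁ − x̄₂ = 11.1 − 36.8 = -25.7000; the interval is -25.7000 ± 2.9919 = (-28.69, -22.71).

(-28.69, -22.71)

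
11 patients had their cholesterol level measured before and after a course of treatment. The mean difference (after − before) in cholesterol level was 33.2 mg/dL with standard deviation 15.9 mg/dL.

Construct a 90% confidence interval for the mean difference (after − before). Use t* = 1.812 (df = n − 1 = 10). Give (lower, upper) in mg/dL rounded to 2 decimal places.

(24.51, 41.89)

Paired design: SE = s_d/√n = 15.9/√11 = 4.7940.
t* = 1.812; margin of error = 1.812 × 4.7940 = 8.6867.
33.2 ± 8.6867 → (24.51, 41.89).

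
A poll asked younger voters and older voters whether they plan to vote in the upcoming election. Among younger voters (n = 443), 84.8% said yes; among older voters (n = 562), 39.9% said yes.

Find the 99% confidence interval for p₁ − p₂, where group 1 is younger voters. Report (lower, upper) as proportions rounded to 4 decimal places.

Each SE is √(p̂(1−p̂)/n): √(0.8480·0.1520/443) = 0.01706 and √(0.3990·0.6010/562) = 0.02066.
SE(p̂₁ − p̂₂) = √(SE₁² + SE₂²) = √(0.0002910436 + 0.0004268356) = 0.02679, since the two samples are independent.
At 99% confidence z* = 2.576; margin = 2.576 × 0.02679 = 0.06901.
The difference is 0.8480 − 0.3990 = 0.4490, so the interval is 0.4490 ± 0.06901 = (0.3800, 0.5180).

(0.3800, 0.5180)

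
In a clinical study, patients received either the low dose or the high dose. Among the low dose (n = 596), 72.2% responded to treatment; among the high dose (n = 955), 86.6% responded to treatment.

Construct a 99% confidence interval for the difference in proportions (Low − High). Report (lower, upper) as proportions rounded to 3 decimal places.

SE₁ = √(p̂₁(1−p̂₁)/n₁) = √(0.7220·0.2780/596) = 0.01835; SE₂ = √(0.8660·0.1340/955) = 0.01102.
Independent samples: SE of the difference = √(SE₁² + SE₂²) = √(0.0003367225 + 0.0001214404) = 0.02140.
z* for 99% confidence is 2.576, so the margin of error is 2.576 × 0.02140 = 0.05513.
Point estimate p̂₁ − p̂₂ = 0.7220 − 0.8660 = -0.1440.
-0.1440 ± 0.05513 → (-0.199, -0.089).

(-0.199, -0.089)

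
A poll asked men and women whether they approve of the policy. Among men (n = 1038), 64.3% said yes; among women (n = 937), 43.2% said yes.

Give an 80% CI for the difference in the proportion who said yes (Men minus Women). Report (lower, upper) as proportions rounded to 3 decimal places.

(0.183, 0.239)

SE₁ = √(p̂₁(1−p̂₁)/n₁) = √(0.6430·0.3570/1038) = 0.01487; SE₂ = √(0.4320·0.5680/937) = 0.01618.
Independent samples: SE of the difference = √(SE₁² + SE₂²) = √(0.0002211169 + 0.0002617924) = 0.02198.
z* for 80% confidence is 1.282, so the margin of error is 1.282 × 0.02198 = 0.02818.
Point estimate p̂₁ − p̂₂ = 0.6430 − 0.4320 = 0.2110.
0.2110 ± 0.02818 → (0.183, 0.239).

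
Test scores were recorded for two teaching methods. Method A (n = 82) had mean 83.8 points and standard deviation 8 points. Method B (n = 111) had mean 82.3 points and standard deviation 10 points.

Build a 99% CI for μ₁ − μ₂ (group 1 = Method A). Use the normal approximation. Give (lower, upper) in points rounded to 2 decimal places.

(-1.84, 4.84)

Standard errors of each mean: 8/√82 = 0.8835 and 10/√111 = 0.9492.
SE(x̄₁ − x̄₂) = √(0.8835² + 0.9492²) = 1.2967 for independent samples with unequal variances.
With z* = 2.576, the margin is 2.576 × 1.2967 = 3.3403.
x̄₁ − x̄₂ = 83.8 − 82.3 = 1.5000; the interval is 1.5000 ± 3.3403 = (-1.84, 4.84).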